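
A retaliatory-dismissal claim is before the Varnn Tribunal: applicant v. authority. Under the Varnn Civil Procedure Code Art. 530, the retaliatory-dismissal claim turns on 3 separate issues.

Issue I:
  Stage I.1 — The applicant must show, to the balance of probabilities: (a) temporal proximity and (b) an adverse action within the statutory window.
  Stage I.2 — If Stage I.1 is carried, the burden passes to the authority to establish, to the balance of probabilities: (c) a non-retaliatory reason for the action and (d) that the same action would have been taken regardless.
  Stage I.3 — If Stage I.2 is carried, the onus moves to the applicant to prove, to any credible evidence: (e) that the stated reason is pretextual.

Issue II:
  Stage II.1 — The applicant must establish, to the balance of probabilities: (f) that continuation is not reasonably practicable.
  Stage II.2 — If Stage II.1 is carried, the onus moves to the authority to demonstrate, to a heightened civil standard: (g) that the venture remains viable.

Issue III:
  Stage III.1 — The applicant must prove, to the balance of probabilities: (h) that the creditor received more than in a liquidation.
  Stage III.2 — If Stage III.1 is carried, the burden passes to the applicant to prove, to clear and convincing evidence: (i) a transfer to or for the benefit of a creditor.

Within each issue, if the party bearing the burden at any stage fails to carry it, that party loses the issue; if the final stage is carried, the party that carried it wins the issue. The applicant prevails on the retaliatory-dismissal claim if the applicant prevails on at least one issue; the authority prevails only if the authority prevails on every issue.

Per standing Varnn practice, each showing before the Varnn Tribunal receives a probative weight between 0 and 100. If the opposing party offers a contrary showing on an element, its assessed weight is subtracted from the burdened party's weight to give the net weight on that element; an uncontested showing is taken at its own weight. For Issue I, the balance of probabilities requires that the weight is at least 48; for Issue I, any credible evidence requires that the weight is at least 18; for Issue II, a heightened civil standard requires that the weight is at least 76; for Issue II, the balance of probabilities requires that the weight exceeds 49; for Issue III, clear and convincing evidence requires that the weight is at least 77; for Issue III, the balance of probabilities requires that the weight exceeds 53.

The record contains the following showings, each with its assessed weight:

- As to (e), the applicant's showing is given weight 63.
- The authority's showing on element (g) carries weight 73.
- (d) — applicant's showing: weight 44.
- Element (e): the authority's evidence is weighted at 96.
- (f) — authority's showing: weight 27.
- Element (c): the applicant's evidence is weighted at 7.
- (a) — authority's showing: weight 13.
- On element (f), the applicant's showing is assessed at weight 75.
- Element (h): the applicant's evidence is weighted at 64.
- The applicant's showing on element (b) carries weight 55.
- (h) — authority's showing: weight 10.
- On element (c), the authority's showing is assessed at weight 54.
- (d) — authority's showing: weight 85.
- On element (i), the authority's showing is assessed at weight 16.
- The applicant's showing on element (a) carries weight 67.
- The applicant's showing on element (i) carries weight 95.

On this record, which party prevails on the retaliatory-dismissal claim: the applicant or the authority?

— Issue I —
Stage I.1 (applicant, the balance of probabilities, weight is at least 48): (a) net 67−13=54 ≥ 48 — meets; (b) 55 ≥ 48 — meets.
  Stage I.1 is satisfied; the onus moves to the authority.
Stage I.2 (authority, the balance of probabilities, weight is at least 48): (c) net 54−7=47 < 48 — fails; (d) net 85−44=41 < 48 — fails.
  The authority does not carry Stage I.2.
So the applicant prevails on this issue.
— Issue II —
Stage II.1 — burden on applicant; standard: the balance of probabilities (weight exceeds 49).
    (f): 75 − 27 = 48 ≤ 49 [not met]
  Not every element is met, so the applicant fails to carry Stage II.1.
The analysis ends at Stage II.1; the authority prevails on this issue.
— Issue III —
Stage III.1 (applicant, the balance of probabilities, weight exceeds 53): (h) net 64−10=54 > 53 — meets.
  Stage III.1 carried; the burden remains with the applicant.
Stage III.2 (applicant, clear and convincing evidence, weight is at least 77): (i) net 95−16=79 ≥ 77 — meets.
  Stage III.2 carried; the final stage is satisfied.
All stages carried — the applicant prevails on this issue.
Per-issue: Issue I → applicant; Issue II → authority; Issue III → applicant. The applicant must prevail on at least one issue; overall, the applicant prevails.

applicant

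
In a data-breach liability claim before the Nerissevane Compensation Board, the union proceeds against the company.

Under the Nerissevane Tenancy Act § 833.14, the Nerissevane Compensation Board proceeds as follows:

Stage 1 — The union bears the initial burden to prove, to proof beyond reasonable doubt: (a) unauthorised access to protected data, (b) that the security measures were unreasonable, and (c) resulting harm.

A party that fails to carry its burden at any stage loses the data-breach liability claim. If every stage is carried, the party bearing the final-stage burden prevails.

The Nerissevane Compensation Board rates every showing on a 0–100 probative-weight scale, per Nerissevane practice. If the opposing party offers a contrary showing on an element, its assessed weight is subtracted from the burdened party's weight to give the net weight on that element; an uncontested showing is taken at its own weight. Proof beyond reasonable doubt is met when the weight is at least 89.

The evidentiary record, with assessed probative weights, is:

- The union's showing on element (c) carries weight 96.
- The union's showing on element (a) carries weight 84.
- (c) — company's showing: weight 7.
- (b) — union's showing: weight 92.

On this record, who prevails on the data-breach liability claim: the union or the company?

At Stage 1 the union must meet proof beyond reasonable doubt (weight is at least 89): on (a) the weight is 84, which does not reach 89, so (a) does not meet the standard; on (b) the weight is 92, ≥ 89, so (b) meets the standard; on (c) the weight is 96 less the opposing 7 gives net 89, ≥ 89, so (c) meets the standard.
  The union does not carry Stage 1.
The analysis ends at Stage 1; the company prevails.

company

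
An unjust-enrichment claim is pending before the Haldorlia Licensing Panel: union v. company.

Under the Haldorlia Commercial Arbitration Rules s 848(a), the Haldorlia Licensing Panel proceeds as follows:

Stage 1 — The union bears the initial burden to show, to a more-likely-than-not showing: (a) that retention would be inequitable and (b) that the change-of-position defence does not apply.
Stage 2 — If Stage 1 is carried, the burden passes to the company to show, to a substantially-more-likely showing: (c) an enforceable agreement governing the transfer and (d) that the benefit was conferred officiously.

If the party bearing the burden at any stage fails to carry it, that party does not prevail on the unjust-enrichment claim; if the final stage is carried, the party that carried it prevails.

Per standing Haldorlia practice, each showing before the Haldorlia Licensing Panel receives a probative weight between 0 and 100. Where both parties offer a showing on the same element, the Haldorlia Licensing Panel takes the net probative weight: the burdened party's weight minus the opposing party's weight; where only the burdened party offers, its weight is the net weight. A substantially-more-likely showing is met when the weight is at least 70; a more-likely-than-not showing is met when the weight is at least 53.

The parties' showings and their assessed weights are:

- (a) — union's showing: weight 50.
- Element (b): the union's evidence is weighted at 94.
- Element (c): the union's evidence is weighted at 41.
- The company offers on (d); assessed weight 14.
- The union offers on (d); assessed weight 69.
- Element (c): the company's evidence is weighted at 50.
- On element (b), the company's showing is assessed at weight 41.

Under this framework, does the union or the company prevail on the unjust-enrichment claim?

At Stage 1 the union must meet a more-likely-than-not showing (weight is at least 53): on (a) the weight is 50, < 53, so (a) does not meet the standard; on (b) the weight is 94 less the opposing 41 gives net 53, ≥ 53, so (b) meets the standard.
  Stage 1 not carried; the union fails its burden.
So the company prevails.

company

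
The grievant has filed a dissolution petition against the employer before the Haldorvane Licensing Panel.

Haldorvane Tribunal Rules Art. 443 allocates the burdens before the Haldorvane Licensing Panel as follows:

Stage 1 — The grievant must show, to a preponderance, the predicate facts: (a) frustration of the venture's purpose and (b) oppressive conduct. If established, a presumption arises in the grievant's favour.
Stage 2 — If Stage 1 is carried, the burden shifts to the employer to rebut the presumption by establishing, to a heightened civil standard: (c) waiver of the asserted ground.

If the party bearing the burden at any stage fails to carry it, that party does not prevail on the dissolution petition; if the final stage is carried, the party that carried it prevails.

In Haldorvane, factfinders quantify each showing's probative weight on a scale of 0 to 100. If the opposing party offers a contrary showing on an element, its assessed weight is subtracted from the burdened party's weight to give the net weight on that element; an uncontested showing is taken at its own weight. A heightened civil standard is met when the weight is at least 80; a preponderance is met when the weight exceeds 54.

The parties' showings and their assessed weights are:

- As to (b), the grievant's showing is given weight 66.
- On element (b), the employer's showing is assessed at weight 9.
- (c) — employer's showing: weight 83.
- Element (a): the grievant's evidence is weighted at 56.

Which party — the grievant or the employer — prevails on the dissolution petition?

employer

Stage 1 — burden on grievant; standard: a preponderance (weight exceeds 54).
    (a): 56 > 54 [met]
    (b): 66 − 9 = 57 > 54 [met]
  Stage 1 is satisfied; the onus moves to the employer.
Stage 2 — burden on employer; standard: a heightened civil standard (weight is at least 80).
    (c): 83 ≥ 80 [met]
  The employer carries the last stage.
Every stage carried; the employer prevails.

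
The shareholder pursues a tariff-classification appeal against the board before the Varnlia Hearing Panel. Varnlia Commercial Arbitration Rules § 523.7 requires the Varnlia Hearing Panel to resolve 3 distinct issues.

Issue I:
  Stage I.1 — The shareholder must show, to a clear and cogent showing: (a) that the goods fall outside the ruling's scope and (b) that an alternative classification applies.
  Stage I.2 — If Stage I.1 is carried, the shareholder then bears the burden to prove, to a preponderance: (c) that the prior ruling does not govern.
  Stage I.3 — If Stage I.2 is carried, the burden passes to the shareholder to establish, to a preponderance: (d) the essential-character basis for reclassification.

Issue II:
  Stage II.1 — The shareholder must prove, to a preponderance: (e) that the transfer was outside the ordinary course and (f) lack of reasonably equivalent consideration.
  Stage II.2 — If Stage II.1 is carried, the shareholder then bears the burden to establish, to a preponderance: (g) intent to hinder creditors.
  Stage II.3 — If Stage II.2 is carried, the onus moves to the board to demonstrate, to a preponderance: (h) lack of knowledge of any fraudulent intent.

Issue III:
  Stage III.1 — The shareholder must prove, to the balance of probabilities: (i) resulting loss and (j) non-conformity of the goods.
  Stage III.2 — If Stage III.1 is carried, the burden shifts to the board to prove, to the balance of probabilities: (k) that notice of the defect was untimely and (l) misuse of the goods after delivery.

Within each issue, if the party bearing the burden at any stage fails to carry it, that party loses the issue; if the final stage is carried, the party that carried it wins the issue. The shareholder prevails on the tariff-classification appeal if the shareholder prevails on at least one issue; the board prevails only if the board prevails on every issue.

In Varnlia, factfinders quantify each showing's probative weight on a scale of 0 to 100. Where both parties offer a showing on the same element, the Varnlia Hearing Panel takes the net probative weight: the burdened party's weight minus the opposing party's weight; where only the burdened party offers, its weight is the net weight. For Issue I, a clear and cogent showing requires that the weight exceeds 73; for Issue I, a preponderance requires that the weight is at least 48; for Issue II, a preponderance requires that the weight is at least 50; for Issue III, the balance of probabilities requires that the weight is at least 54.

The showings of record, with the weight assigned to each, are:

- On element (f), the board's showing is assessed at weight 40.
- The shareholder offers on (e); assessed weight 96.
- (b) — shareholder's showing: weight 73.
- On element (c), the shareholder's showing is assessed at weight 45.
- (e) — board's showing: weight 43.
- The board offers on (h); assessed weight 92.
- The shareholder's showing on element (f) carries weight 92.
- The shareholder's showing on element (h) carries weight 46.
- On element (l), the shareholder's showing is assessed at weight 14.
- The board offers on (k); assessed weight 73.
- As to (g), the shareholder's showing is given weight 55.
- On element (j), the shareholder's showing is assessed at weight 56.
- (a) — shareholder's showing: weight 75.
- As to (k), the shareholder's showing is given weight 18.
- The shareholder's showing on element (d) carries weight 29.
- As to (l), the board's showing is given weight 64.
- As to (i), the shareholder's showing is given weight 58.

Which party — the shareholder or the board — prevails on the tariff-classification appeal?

shareholder

— Issue I —
At Stage I.1 the shareholder must meet a clear and cogent showing (weight exceeds 73): on (a) the weight is 75, which does exceed 73, so (a) meets the standard; on (b) the weight is 73, ≤ 73, so (b) does not meet the standard.
  Stage I.1 not carried; the shareholder fails its burden.
So the board prevails on this issue.
— Issue II —
Stage II.1 — burden on shareholder; standard: a preponderance (weight is at least 50).
    (e): 96 − 43 = 53 ≥ 50 [met]
    (f): 92 − 40 = 52 ≥ 50 [met]
  Stage II.1 is satisfied; the shareholder continues to bear the burden.
Stage II.2 — burden on shareholder; standard: a preponderance (weight is at least 50).
    (g): 55 ≥ 50 [met]
  Stage II.2 is satisfied; the onus moves to the board.
Stage II.3 — burden on board; standard: a preponderance (weight is at least 50).
    (h): 92 − 46 = 46 < 50 [not met]
  The board does not carry Stage II.3.
So the shareholder prevails on this issue.
— Issue III —
Stage III.1 (shareholder, the balance of probabilities, weight is at least 54): (i) 58 ≥ 54 — meets; (j) 56 ≥ 54 — meets.
  All elements met. The burden passes to the board.
Stage III.2 (board, the balance of probabilities, weight is at least 54): (k) net 73−18=55 ≥ 54 — meets; (l) net 64−14=50 < 54 — fails.
  The board does not carry Stage III.2.
The shareholder prevails on this issue.
Per-issue: Issue I → board; Issue II → shareholder; Issue III → shareholder. The shareholder must prevail on at least one issue; overall, the shareholder prevails.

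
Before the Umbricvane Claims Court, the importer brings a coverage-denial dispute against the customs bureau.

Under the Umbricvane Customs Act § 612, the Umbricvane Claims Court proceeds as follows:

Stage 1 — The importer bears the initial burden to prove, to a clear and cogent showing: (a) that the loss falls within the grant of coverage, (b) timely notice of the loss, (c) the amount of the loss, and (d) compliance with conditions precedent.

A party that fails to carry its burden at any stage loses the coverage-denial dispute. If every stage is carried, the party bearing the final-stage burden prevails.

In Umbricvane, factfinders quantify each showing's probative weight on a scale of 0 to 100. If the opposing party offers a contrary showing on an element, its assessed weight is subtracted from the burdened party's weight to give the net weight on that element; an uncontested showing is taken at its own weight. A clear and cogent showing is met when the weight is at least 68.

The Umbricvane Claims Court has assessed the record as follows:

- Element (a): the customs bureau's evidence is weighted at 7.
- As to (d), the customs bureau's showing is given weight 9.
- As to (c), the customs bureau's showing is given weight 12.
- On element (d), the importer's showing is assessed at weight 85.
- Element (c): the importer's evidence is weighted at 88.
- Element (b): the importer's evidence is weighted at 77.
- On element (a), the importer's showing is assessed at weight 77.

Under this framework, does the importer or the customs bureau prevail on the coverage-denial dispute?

Stage 1 (importer, a clear and cogent showing, weight is at least 68): (a) net 77−7=70 ≥ 68 — meets; (b) 77 ≥ 68 — meets; (c) net 88−12=76 ≥ 68 — meets; (d) net 85−9=76 ≥ 68 — meets.
  The importer carries the last stage.
With every stage satisfied, the importer prevails.

importer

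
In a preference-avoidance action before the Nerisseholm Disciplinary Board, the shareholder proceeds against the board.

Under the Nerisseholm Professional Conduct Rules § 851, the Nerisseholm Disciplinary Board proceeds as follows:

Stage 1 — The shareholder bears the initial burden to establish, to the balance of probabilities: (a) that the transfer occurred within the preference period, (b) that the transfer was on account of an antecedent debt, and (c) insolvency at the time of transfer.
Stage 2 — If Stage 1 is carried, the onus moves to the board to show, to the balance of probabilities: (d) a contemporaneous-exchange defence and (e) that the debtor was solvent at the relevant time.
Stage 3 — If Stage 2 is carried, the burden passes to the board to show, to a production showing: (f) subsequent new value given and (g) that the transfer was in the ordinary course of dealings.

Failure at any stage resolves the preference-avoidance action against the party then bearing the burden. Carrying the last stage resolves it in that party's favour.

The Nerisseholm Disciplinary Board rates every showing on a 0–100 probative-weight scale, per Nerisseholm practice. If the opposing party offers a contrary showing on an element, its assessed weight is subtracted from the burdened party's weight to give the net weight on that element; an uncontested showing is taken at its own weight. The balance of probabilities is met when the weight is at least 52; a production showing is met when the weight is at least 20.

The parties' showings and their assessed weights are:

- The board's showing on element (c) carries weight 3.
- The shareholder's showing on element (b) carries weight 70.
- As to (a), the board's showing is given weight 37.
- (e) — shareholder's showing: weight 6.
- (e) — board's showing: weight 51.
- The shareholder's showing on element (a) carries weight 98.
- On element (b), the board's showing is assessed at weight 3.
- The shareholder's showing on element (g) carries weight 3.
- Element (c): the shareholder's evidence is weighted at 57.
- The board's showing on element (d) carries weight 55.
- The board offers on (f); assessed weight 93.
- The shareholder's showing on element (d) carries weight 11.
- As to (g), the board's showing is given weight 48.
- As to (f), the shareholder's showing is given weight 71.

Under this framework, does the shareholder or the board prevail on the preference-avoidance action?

shareholder

At Stage 1 the shareholder must meet the balance of probabilities (weight is at least 52): on (a) the weight is 98 less the opposing 37 gives net 61, ≥ 52, so (a) meets the standard; on (b) the weight is 70 less the opposing 3 gives net 67, ≥ 52, so (b) meets the standard; on (c) the weight is 57 less the opposing 3 gives net 54, ≥ 52, so (c) meets the standard.
  The shareholder carries Stage 1; the board now bears the burden.
At Stage 2 the board must meet the balance of probabilities (weight is at least 52): on (d) the weight is 55 less the opposing 11 gives net 44, < 52, so (d) does not meet the standard; on (e) the weight is 51 less the opposing 6 gives net 45, < 52, so (e) does not meet the standard.
  Not every element is met, so the board fails to carry Stage 2.
So the shareholder prevails.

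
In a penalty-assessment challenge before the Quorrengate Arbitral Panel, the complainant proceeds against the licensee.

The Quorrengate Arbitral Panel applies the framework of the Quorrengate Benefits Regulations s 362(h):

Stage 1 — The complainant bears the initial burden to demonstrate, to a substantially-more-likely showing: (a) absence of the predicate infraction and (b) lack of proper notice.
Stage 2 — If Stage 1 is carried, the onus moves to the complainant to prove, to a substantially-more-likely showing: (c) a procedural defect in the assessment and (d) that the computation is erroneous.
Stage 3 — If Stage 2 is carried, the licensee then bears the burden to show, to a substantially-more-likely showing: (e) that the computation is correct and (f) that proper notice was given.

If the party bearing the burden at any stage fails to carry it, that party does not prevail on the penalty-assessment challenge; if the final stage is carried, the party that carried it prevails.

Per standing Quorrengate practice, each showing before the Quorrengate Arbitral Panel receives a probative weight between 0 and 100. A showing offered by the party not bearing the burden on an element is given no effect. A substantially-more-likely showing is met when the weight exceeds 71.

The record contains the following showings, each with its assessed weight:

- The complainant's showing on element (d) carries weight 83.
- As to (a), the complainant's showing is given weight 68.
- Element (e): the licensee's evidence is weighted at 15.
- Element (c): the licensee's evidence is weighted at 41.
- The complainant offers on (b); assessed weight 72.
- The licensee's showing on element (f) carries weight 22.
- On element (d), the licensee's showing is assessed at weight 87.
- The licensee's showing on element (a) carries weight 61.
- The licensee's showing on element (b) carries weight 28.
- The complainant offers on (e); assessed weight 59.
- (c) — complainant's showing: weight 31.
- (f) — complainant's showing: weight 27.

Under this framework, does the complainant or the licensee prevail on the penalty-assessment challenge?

At Stage 1 the complainant must meet a substantially-more-likely showing (weight exceeds 71): on (a) the weight is 68 (the licensee's 61 is given no effect), ≤ 71, so (a) does not meet the standard; on (b) the weight is 72 (the licensee's 28 is given no effect), > 71, so (b) meets the standard.
  Not every element is met, so the complainant fails to carry Stage 1.
The analysis ends at Stage 1; the licensee prevails.

licensee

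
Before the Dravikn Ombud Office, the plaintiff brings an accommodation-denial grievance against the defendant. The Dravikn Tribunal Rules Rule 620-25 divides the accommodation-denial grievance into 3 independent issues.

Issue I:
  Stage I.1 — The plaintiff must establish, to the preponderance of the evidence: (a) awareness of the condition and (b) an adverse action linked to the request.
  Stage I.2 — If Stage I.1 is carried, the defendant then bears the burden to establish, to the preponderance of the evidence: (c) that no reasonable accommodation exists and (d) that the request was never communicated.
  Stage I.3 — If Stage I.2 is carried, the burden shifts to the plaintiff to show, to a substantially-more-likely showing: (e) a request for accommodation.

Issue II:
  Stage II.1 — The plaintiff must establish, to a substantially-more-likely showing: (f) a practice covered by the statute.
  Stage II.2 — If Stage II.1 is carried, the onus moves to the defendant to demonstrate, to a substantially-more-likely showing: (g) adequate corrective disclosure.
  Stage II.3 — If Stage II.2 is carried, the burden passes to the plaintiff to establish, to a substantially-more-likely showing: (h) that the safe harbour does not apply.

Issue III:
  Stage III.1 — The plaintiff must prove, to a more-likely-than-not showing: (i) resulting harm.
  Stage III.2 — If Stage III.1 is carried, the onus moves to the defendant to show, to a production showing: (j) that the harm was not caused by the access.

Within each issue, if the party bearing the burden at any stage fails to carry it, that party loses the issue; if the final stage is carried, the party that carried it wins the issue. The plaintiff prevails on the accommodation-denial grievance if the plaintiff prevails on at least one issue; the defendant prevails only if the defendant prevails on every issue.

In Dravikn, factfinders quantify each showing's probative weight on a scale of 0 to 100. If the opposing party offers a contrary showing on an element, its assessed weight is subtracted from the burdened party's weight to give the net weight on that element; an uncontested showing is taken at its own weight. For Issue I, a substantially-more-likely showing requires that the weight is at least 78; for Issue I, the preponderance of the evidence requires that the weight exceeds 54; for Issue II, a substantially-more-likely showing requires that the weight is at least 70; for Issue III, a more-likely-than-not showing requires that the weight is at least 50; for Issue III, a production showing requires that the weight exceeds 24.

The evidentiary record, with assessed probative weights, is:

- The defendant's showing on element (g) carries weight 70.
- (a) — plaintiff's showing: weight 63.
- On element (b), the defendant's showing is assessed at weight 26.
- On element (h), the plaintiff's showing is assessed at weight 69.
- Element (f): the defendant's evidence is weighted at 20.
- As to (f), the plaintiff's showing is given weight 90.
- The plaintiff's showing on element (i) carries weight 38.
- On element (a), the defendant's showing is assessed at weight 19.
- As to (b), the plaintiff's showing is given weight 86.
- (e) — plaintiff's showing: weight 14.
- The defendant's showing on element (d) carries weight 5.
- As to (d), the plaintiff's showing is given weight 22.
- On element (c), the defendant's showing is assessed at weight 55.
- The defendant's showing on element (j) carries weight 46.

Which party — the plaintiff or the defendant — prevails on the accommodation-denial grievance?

defendant

— Issue I —
Stage I.1 (plaintiff, the preponderance of the evidence, weight exceeds 54): (a) net 63−19=44 ≤ 54 — fails; (b) net 86−26=60 > 54 — meets.
  Not every element is met, so the plaintiff fails to carry Stage I.1.
The analysis ends at Stage I.1; the defendant prevails on this issue.
— Issue II —
At Stage II.1 the plaintiff must meet a substantially-more-likely showing (weight is at least 70): on (f) the weight is 90 less the opposing 20 gives net 70, ≥ 70, so (f) meets the standard.
  Stage II.1 is satisfied; the onus moves to the defendant.
At Stage II.2 the defendant must meet a substantially-more-likely showing (weight is at least 70): on (g) the weight is 70, ≥ 70, so (g) meets the standard.
  Stage II.2 is satisfied; the onus moves to the plaintiff.
At Stage II.3 the plaintiff must meet a substantially-more-likely showing (weight is at least 70): on (h) the weight is 69, < 70, so (h) does not meet the standard.
  Not every element is met, so the plaintiff fails to carry Stage II.3.
So the defendant prevails on this issue.
— Issue III —
At Stage III.1 the plaintiff must meet a more-likely-than-not showing (weight is at least 50): on (i) the weight is 38, < 50, so (i) does not meet the standard.
  Stage III.1 not carried; the plaintiff fails its burden.
So the defendant prevails on this issue.
Per-issue: Issue I → defendant; Issue II → defendant; Issue III → defendant. The plaintiff must prevail on at least one issue; overall, the defendant prevails.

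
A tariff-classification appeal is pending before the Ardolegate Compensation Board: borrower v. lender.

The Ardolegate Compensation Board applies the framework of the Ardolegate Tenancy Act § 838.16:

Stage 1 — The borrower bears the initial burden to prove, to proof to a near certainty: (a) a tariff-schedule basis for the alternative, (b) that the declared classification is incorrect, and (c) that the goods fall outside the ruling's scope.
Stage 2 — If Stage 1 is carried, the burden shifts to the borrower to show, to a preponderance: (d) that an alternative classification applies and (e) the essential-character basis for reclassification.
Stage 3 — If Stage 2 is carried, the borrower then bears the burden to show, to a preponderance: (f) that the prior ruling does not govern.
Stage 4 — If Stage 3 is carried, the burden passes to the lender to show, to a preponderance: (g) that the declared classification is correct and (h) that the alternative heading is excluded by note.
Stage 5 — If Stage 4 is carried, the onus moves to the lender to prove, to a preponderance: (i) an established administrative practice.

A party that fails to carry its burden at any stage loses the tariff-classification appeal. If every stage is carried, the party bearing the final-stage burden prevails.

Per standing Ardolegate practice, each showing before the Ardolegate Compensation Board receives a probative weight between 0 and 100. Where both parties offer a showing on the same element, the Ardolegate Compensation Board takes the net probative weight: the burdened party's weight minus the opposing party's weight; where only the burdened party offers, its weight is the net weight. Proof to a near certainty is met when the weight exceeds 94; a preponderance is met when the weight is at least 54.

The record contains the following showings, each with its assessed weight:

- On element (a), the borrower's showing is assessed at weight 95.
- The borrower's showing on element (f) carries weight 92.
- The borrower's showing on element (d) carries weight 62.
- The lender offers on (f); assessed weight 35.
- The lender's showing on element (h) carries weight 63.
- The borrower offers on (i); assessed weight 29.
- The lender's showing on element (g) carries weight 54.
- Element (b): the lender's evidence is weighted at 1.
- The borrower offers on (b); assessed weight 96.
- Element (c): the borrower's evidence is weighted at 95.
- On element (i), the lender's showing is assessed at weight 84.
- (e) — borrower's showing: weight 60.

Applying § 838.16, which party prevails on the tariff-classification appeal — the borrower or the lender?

lender

Stage 1 (borrower, proof to a near certainty, weight exceeds 94): (a) 95 > 94 — meets; (b) net 96−1=95 > 94 — meets; (c) 95 > 94 — meets.
  Stage 1 carried; the burden remains with the borrower.
Stage 2 (borrower, a preponderance, weight is at least 54): (d) 62 ≥ 54 — meets; (e) 60 ≥ 54 — meets.
  Stage 2 carried; the burden remains with the borrower.
Stage 3 (borrower, a preponderance, weight is at least 54): (f) net 92−35=57 ≥ 54 — meets.
  The borrower carries Stage 3; the lender now bears the burden.
Stage 4 (lender, a preponderance, weight is at least 54): (g) 54 ≥ 54 — meets; (h) 63 ≥ 54 — meets.
  Stage 4 carried; the burden remains with the lender.
Stage 5 (lender, a preponderance, weight is at least 54): (i) net 84−29=55 ≥ 54 — meets.
  Stage 5 carried; the final stage is satisfied.
All stages carried — the lender prevails.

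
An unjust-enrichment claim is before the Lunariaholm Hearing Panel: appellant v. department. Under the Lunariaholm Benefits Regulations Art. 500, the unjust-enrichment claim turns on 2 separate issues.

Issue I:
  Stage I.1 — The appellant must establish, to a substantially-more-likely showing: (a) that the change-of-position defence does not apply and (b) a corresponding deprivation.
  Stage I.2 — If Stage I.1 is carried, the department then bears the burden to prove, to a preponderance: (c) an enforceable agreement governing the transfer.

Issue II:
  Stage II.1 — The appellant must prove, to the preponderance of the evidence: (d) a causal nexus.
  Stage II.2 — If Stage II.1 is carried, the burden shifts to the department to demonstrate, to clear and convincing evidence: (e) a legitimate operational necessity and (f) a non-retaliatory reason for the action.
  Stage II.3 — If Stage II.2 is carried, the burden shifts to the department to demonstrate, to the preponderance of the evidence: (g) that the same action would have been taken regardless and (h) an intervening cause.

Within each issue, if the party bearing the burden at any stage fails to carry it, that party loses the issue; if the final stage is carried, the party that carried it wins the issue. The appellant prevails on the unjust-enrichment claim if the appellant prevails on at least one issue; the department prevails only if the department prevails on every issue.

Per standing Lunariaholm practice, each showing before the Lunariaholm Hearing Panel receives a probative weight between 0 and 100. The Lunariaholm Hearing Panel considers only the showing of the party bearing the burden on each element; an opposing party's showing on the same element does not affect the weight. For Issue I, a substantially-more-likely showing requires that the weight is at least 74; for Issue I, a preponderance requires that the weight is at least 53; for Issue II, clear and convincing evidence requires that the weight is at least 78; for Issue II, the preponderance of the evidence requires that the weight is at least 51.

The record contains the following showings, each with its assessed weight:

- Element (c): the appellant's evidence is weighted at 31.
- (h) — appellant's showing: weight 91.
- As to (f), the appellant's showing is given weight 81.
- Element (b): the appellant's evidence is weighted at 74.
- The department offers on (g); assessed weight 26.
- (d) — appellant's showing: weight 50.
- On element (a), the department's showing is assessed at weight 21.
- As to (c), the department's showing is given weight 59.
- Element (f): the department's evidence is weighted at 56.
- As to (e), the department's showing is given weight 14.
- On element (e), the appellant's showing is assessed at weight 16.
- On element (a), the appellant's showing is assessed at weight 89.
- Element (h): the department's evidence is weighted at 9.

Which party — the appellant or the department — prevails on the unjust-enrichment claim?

department

— Issue I —
At Stage I.1 the appellant must meet a substantially-more-likely showing (weight is at least 74): on (a) the weight is 89 (the department's 21 is given no effect), which does reach 74, so (a) meets the standard; on (b) the weight is 74, which does reach 74, so (b) meets the standard.
  Stage I.1 is satisfied; the onus moves to the department.
At Stage I.2 the department must meet a preponderance (weight is at least 53): on (c) the weight is 59 (the appellant's 31 is given no effect), ≥ 53, so (c) meets the standard.
  Stage I.2 carried; the final stage is satisfied.
All stages carried — the department prevails on this issue.
— Issue II —
At Stage II.1 the appellant must meet the preponderance of the evidence (weight is at least 51): on (d) the weight is 50, which does not reach 51, so (d) does not meet the standard.
  Stage II.1 not carried; the appellant fails its burden.
The department prevails on this issue.
Per-issue: Issue I → department; Issue II → department. The appellant must prevail on at least one issue; overall, the department prevails.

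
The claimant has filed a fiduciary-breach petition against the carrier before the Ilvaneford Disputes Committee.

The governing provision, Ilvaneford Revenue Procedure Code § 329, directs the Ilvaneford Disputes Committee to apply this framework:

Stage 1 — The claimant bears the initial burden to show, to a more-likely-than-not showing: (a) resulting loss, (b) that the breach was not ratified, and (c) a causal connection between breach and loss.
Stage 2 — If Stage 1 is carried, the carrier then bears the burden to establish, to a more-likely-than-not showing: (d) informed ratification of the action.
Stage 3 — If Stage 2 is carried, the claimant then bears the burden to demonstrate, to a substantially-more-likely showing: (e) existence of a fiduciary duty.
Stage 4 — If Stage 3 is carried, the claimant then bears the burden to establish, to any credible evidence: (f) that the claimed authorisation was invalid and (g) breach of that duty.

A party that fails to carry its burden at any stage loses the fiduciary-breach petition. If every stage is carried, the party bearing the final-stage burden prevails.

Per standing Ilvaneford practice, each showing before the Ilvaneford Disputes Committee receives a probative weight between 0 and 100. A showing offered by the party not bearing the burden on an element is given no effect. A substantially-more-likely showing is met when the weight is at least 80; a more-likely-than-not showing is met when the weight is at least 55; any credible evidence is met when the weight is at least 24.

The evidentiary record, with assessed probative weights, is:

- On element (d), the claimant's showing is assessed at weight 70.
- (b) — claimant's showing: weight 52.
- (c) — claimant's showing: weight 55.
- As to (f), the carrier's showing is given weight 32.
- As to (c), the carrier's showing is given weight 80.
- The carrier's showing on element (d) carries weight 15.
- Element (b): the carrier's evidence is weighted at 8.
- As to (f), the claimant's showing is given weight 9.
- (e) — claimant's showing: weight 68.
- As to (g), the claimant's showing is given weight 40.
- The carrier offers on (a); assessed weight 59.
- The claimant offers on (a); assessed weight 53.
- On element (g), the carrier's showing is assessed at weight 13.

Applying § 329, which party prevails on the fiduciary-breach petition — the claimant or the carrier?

carrier

Stage 1 (claimant, a more-likely-than-not showing, weight is at least 55): (a) 53 (carrier's 59 disregarded) < 55 — fails; (b) 52 (carrier's 8 disregarded) < 55 — fails; (c) 55 (carrier's 80 disregarded) ≥ 55 — meets.
  The claimant does not carry Stage 1.
So the carrier prevails.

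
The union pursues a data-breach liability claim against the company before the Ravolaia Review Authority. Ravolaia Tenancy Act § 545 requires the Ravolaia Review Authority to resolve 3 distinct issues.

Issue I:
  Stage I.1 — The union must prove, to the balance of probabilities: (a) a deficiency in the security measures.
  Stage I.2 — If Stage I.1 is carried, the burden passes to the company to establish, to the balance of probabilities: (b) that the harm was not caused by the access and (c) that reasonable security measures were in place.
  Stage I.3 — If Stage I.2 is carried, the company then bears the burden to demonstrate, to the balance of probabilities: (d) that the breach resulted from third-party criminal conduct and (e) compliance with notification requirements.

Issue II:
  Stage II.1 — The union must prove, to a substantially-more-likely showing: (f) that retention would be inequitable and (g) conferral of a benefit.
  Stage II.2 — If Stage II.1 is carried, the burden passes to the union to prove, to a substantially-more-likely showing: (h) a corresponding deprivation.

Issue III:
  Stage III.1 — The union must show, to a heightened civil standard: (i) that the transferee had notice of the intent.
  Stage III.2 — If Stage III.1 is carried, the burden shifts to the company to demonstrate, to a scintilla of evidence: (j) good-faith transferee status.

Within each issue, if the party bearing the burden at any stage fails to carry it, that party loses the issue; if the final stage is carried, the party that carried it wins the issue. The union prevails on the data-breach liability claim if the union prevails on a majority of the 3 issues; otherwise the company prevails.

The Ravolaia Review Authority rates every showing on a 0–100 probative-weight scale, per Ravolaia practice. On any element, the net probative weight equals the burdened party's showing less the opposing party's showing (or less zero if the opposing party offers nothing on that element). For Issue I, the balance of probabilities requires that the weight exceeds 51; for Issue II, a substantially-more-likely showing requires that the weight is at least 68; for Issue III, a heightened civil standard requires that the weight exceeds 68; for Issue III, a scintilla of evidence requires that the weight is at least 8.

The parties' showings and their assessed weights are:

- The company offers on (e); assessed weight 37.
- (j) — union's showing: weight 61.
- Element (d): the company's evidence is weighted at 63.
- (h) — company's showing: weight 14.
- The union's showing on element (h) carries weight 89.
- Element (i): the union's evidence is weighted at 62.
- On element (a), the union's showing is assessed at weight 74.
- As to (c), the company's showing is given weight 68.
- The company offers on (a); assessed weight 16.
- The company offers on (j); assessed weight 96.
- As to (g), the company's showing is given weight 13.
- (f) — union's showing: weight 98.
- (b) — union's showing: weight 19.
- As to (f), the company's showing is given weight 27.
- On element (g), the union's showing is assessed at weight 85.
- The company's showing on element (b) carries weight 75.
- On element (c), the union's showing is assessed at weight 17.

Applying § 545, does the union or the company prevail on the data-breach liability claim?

union

— Issue I —
Stage I.1 (union, the balance of probabilities, weight exceeds 51): (a) net 74−16=58 > 51 — meets.
  The union carries Stage I.1; the company now bears the burden.
Stage I.2 (company, the balance of probabilities, weight exceeds 51): (b) net 75−19=56 > 51 — meets; (c) net 68−17=51 ≤ 51 — fails.
  Stage I.2 not carried; the company fails its burden.
The analysis ends at Stage I.2; the union prevails on this issue.
— Issue II —
Stage II.1 — burden on union; standard: a substantially-more-likely showing (weight is at least 68).
    (f): 98 − 27 = 71 ≥ 68 [met]
    (g): 85 − 13 = 72 ≥ 68 [met]
  Stage II.1 is satisfied; the union continues to bear the burden.
Stage II.2 — burden on union; standard: a substantially-more-likely showing (weight is at least 68).
    (h): 89 − 14 = 75 ≥ 68 [met]
  All elements met at the final stage.
With every stage satisfied, the union prevails on this issue.
— Issue III —
At Stage III.1 the union must meet a heightened civil standard (weight exceeds 68): on (i) the weight is 62, which does not exceed 68, so (i) does not meet the standard.
  Not every element is met, so the union fails to carry Stage III.1.
So the company prevails on this issue.
Per-issue: Issue I → union; Issue II → union; Issue III → company. The union must prevail on a majority of issues; overall, the union prevails.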